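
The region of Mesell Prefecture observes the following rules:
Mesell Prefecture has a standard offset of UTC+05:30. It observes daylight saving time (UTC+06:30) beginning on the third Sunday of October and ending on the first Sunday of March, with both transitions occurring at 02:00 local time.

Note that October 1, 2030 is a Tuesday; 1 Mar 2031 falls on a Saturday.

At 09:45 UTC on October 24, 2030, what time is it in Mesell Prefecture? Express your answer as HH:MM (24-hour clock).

1 October 2030 is a Tuesday, so the first Sunday is October 6 and the third is October 20.
1 March 2031 is a Saturday, so the first Sunday is March 2.
At the standard offset (UTC+05:30), 09:45 UTC + 5h30m = 15:15 Mesell Prefecture standard time.
Daylight saving runs 20 October 2030 – 2 March 2031; the standard-time date in Mesell Prefecture, October 24, 2030, is inside that window, so Mesell Prefecture is at UTC+06:30.
09:45 UTC + 6h30m = 16:15 local.

16:15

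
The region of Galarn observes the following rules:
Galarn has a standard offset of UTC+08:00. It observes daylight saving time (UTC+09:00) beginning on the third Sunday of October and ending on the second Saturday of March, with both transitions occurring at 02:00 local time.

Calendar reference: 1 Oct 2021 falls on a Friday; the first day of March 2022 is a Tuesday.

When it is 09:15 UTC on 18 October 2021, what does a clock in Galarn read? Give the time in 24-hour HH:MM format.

18:15

1 October 2021 is a Friday, so the first Sunday is October 3 and the third is October 17.
1 March 2022 is a Tuesday, so the first Saturday is March 5 and the second is March 12.
At the standard offset (UTC+08:00), 09:15 UTC + 8h = 17:15 Galarn standard time.
The standard-time date in Galarn, 18 October 2021, lies within the daylight-saving period (17 October 2021 – 12 March 2022), so Galarn is on daylight time, UTC+09:00.
09:15 UTC + 9h = 18:15 local.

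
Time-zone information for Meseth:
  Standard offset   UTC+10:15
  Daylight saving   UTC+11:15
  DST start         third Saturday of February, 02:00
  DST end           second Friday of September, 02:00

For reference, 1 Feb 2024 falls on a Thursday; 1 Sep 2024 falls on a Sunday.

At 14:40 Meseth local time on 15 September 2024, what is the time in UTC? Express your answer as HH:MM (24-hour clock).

04:25

1 February 2024 is a Thursday, so the first Saturday is February 3 and the third is February 17.
1 September 2024 is a Sunday, so the first Friday is September 6 and the second is September 13.
15 September 2024 does not fall between 17 February and 13 September, so daylight saving is not in effect and Meseth is at UTC+10:15.
14:40 local − 10h15m = 04:25 UTC.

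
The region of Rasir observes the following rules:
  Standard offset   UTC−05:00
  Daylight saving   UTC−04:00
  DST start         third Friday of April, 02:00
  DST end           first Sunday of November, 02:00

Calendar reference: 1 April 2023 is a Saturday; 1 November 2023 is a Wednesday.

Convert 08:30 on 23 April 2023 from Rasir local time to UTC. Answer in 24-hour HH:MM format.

12:30

1 April 2023 is a Saturday, so the first Friday is April 7 and the third is April 21.
1 November 2023 is a Wednesday, so the first Sunday is November 5.
23 April 2023 falls between 21 April and 5 November, so daylight saving is in effect and Rasir is at UTC−04:00.
08:30 local + 4h = 12:30 UTC.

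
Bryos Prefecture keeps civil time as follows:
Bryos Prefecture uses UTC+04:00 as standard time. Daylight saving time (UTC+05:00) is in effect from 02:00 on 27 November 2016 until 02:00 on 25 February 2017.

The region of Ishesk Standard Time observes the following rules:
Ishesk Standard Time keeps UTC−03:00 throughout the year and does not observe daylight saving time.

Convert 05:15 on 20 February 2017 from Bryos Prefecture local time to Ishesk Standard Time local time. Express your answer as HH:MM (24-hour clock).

21:15

20 February 2017 falls between 27 November 2016 and 25 February 2017, so daylight saving is in effect and Bryos Prefecture is at UTC+05:00.
05:15 Bryos Prefecture − 5h = 00:15 UTC.
Ishesk Standard Time has no daylight saving, so its offset is UTC−03:00 year-round.
00:15 UTC − 3h = 21:15 Ishesk Standard Time (rolling into the previous day, 19 February 2017).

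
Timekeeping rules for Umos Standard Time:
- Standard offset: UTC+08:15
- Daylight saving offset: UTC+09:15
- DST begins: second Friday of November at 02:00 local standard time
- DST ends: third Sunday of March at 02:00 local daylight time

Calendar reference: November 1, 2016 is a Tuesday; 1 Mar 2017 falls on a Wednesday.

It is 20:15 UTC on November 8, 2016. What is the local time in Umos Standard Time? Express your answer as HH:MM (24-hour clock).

04:30

1 November 2016 is a Tuesday, so the first Friday is November 4 and the second is November 11.
1 March 2017 is a Wednesday, so the first Sunday is March 5 and the third is March 19.
At the standard offset (UTC+08:15), 20:15 UTC + 8h15m = 04:30 Umos Standard Time standard time (rolling into the next day, 9 November 2016).
Daylight saving runs 11 November 2016 – 19 March 2017; the standard-time date in Umos Standard Time, November 9, 2016, is outside that window, so Umos Standard Time is on standard time at UTC+08:15.
20:15 UTC + 8h15m = 04:30 local (rolling into the next day, 9 November 2016).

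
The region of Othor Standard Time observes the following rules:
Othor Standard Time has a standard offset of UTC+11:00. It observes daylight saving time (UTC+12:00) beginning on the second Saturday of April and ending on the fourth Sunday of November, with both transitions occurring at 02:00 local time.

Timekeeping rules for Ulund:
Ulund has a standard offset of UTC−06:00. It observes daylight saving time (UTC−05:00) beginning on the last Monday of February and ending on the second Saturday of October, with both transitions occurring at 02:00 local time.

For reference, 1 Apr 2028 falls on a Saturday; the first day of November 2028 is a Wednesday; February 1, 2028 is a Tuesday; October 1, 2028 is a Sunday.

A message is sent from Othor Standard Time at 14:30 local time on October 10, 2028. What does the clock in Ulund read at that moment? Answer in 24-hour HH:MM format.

21:30

1 April 2028 is a Saturday, so the first Saturday is April 1 and the second is April 8.
1 November 2028 is a Wednesday, so the first Sunday is November 5 and the fourth is November 26.
Daylight saving runs 8 April – 26 November; October 10, 2028 is inside that window, so Othor Standard Time is at UTC+12:00.
14:30 Othor Standard Time − 12h = 02:30 UTC.
1 February 2028 is a Tuesday, so Mondays fall on 7, 14, 21, 28; the last is February 28.
1 October 2028 is a Sunday, so the first Saturday is October 7 and the second is October 14.
At the standard offset (UTC−06:00), 02:30 UTC − 6h = 20:30 Ulund standard time (rolling into the previous day, 9 October 2028).
The standard-time date in Ulund, October 9, 2028, lies within the daylight-saving period (28 February – 14 October), so Ulund is on daylight time, UTC−05:00.
02:30 UTC − 5h = 21:30 Ulund (rolling into the previous day, 9 October 2028).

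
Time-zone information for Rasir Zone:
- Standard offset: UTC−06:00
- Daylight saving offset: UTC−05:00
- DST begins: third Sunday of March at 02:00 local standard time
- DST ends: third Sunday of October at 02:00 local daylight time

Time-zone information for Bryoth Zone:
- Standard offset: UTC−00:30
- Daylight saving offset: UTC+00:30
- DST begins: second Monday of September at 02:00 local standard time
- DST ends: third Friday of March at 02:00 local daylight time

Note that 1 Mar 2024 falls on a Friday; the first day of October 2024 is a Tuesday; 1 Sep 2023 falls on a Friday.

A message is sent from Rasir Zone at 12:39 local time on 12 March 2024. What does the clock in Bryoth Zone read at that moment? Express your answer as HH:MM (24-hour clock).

1 March 2024 is a Friday, so the first Sunday is March 3 and the third is March 17.
1 October 2024 is a Tuesday, so the first Sunday is October 6 and the third is October 20.
12 March 2024 is outside the daylight-saving period (17 March – 20 October), so Rasir Zone is on standard time, UTC−06:00.
12:39 Rasir Zone + 6h = 18:39 UTC.
1 September 2023 is a Friday, so the first Monday is September 4 and the second is September 11.
1 March 2024 is a Friday, so the first Friday is March 1 and the third is March 15.
At the standard offset (UTC−00:30), 18:39 UTC − 0h30m = 18:09 Bryoth Zone standard time.
The standard-time date in Bryoth Zone, 12 March 2024, falls between 11 September 2023 and 15 March 2024, so daylight saving is in effect and Bryoth Zone is at UTC+00:30.
18:39 UTC + 0h30m = 19:09 Bryoth Zone.

19:09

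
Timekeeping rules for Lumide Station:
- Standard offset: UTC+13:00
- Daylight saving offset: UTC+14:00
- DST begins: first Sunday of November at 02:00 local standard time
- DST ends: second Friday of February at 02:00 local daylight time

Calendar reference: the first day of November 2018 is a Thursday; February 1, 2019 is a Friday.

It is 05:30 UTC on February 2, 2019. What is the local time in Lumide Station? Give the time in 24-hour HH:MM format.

19:30

1 November 2018 is a Thursday, so the first Sunday is November 4.
1 February 2019 is a Friday, so the first Friday is February 1 and the second is February 8.
At the standard offset (UTC+13:00), 05:30 UTC + 13h = 18:30 Lumide Station standard time.
The standard-time date in Lumide Station, February 2, 2019, falls between 4 November 2018 and 8 February 2019, so daylight saving is in effect and Lumide Station is at UTC+14:00.
05:30 UTC + 14h = 19:30 local.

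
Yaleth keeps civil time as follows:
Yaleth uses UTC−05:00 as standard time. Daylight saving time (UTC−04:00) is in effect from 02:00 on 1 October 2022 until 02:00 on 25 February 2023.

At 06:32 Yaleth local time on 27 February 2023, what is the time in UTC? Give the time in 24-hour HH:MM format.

27 February 2023 is outside the daylight-saving period (1 October 2022 – 25 February 2023), so Yaleth is on standard time, UTC−05:00.
06:32 local + 5h = 11:32 UTC.

11:32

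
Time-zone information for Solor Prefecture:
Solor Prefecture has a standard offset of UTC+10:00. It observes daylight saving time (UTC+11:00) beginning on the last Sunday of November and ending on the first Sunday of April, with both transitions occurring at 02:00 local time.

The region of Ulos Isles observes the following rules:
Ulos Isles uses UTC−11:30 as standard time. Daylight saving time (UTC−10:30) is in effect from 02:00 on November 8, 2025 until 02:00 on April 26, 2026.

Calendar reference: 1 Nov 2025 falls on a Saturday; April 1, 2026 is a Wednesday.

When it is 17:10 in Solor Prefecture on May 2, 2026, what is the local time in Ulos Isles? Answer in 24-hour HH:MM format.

19:40

1 November 2025 is a Saturday, so Sundays fall on 2, 9, 16, 23, 30; the last is November 30.
1 April 2026 is a Wednesday, so the first Sunday is April 5.
May 2, 2026 is outside the daylight-saving period (30 November 2025 – 5 April 2026), so Solor Prefecture is on standard time, UTC+10:00.
17:10 Solor Prefecture − 10h = 07:10 UTC.
At the standard offset (UTC−11:30), 07:10 UTC − 11h30m = 19:40 Ulos Isles standard time (rolling into the previous day, 1 May 2026).
The standard-time date in Ulos Isles, May 1, 2026, does not fall between 8 November 2025 and 26 April 2026, so daylight saving is not in effect and Ulos Isles is at UTC−11:30.
07:10 UTC − 11h30m = 19:40 Ulos Isles (rolling into the previous day, 1 May 2026).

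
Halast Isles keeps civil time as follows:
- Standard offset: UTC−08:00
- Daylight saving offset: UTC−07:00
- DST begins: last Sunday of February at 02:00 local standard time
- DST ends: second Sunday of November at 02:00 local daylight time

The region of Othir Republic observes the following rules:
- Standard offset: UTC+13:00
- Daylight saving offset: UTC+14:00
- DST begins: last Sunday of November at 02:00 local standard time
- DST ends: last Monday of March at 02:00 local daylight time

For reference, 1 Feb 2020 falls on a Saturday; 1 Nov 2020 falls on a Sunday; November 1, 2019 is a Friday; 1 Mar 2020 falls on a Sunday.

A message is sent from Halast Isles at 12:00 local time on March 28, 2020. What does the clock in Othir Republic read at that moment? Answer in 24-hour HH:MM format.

1 February 2020 is a Saturday, so Sundays fall on 2, 9, 16, 23; the last is February 23.
1 November 2020 is a Sunday, so the first Sunday is November 1 and the second is November 8.
March 28, 2020 lies within the daylight-saving period (23 February – 8 November), so Halast Isles is on daylight time, UTC−07:00.
12:00 Halast Isles + 7h = 19:00 UTC.
1 November 2019 is a Friday, so Sundays fall on 3, 10, 17, 24; the last is November 24.
1 March 2020 is a Sunday, so Mondays fall on 2, 9, 16, 23, 30; the last is March 30.
At the standard offset (UTC+13:00), 19:00 UTC + 13h = 08:00 Othir Republic standard time (rolling into the next day, 29 March 2020).
The standard-time date in Othir Republic, March 29, 2020, falls between 24 November 2019 and 30 March 2020, so daylight saving is in effect and Othir Republic is at UTC+14:00.
19:00 UTC + 14h = 09:00 Othir Republic (rolling into the next day, 29 March 2020).

09:00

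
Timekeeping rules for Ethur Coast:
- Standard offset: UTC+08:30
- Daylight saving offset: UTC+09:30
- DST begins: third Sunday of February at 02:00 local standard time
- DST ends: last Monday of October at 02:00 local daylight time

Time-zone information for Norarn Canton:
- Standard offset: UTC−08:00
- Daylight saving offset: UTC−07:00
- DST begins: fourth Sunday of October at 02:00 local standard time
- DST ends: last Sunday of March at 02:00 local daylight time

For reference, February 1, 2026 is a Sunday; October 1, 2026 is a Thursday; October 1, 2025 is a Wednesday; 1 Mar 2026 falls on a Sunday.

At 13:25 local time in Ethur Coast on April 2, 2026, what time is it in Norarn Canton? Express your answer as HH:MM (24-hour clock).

19:55

1 February 2026 is a Sunday, so the first Sunday is February 1 and the third is February 15.
1 October 2026 is a Thursday, so Mondays fall on 5, 12, 19, 26; the last is October 26.
April 2, 2026 lies within the daylight-saving period (15 February – 26 October), so Ethur Coast is on daylight time, UTC+09:30.
13:25 Ethur Coast − 9h30m = 03:55 UTC.
1 October 2025 is a Wednesday, so the first Sunday is October 5 and the fourth is October 26.
1 March 2026 is a Sunday, so Sundays fall on 1, 8, 15, 22, 29; the last is March 29.
At the standard offset (UTC−08:00), 03:55 UTC − 8h = 19:55 Norarn Canton standard time (rolling into the previous day, 1 April 2026).
Daylight saving runs 26 October 2025 – 29 March 2026; the standard-time date in Norarn Canton, April 1, 2026, is outside that window, so Norarn Canton is on standard time at UTC−08:00.
03:55 UTC − 8h = 19:55 Norarn Canton (rolling into the previous day, 1 April 2026).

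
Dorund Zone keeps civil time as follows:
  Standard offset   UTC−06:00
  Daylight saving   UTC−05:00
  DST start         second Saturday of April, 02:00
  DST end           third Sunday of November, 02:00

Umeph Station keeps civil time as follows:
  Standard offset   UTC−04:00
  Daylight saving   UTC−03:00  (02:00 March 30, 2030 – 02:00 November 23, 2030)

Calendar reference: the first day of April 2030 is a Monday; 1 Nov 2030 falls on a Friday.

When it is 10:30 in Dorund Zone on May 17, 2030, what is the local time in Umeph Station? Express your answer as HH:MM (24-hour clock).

12:30

1 April 2030 is a Monday, so the first Saturday is April 6 and the second is April 13.
1 November 2030 is a Friday, so the first Sunday is November 3 and the third is November 17.
Daylight saving runs 13 April – 17 November; May 17, 2030 is inside that window, so Dorund Zone is at UTC−05:00.
10:30 Dorund Zone + 5h = 15:30 UTC.
At the standard offset (UTC−04:00), 15:30 UTC − 4h = 11:30 Umeph Station standard time.
Daylight saving runs 30 March – 23 November; the standard-time date in Umeph Station, May 17, 2030, is inside that window, so Umeph Station is at UTC−03:00.
15:30 UTC − 3h = 12:30 Umeph Station.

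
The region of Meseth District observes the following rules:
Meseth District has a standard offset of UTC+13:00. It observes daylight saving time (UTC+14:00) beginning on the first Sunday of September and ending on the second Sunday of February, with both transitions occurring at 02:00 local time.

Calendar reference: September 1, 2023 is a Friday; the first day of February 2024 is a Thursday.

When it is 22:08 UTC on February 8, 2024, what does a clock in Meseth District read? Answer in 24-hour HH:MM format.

1 September 2023 is a Friday, so the first Sunday is September 3.
1 February 2024 is a Thursday, so the first Sunday is February 4 and the second is February 11.
At the standard offset (UTC+13:00), 22:08 UTC + 13h = 11:08 Meseth District standard time (rolling into the next day, 9 February 2024).
The standard-time date in Meseth District, February 9, 2024, falls between 3 September 2023 and 11 February 2024, so daylight saving is in effect and Meseth District is at UTC+14:00.
22:08 UTC + 14h = 12:08 local (rolling into the next day, 9 February 2024).

12:08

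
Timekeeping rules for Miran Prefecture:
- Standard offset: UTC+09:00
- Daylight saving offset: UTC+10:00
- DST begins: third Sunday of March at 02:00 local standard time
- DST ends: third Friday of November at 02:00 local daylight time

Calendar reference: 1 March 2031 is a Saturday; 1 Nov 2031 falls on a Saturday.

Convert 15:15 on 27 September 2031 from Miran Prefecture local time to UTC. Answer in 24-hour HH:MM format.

1 March 2031 is a Saturday, so the first Sunday is March 2 and the third is March 16.
1 November 2031 is a Saturday, so the first Friday is November 7 and the third is November 21.
Daylight saving runs 16 March – 21 November; 27 September 2031 is inside that window, so Miran Prefecture is at UTC+10:00.
15:15 local − 10h = 05:15 UTC.

05:15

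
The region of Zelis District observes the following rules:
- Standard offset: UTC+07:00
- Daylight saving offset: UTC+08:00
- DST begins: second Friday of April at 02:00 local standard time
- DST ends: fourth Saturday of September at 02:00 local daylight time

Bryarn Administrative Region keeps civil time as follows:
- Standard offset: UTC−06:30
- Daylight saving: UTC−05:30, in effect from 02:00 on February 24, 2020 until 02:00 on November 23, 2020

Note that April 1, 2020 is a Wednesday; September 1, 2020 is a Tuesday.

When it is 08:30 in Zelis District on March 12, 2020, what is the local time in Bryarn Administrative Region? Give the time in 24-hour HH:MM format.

20:00

1 April 2020 is a Wednesday, so the first Friday is April 3 and the second is April 10.
1 September 2020 is a Tuesday, so the first Saturday is September 5 and the fourth is September 26.
Daylight saving runs 10 April – 26 September; March 12, 2020 is outside that window, so Zelis District is on standard time at UTC+07:00.
08:30 Zelis District − 7h = 01:30 UTC.
At the standard offset (UTC−06:30), 01:30 UTC − 6h30m = 19:00 Bryarn Administrative Region standard time (rolling into the previous day, 11 March 2020).
The standard-time date in Bryarn Administrative Region, March 11, 2020, falls between 24 February and 23 November, so daylight saving is in effect and Bryarn Administrative Region is at UTC−05:30.
01:30 UTC − 5h30m = 20:00 Bryarn Administrative Region (rolling into the previous day, 11 March 2020).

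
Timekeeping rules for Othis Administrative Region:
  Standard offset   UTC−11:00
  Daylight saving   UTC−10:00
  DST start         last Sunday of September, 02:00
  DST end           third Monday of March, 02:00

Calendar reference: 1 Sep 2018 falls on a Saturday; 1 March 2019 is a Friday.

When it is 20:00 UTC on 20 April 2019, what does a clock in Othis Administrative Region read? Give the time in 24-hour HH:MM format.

09:00

1 September 2018 is a Saturday, so Sundays fall on 2, 9, 16, 23, 30; the last is September 30.
1 March 2019 is a Friday, so the first Monday is March 4 and the third is March 18.
At the standard offset (UTC−11:00), 20:00 UTC − 11h = 09:00 Othis Administrative Region standard time.
The standard-time date in Othis Administrative Region, 20 April 2019, does not fall between 30 September 2018 and 18 March 2019, so daylight saving is not in effect and Othis Administrative Region is at UTC−11:00.
20:00 UTC − 11h = 09:00 local.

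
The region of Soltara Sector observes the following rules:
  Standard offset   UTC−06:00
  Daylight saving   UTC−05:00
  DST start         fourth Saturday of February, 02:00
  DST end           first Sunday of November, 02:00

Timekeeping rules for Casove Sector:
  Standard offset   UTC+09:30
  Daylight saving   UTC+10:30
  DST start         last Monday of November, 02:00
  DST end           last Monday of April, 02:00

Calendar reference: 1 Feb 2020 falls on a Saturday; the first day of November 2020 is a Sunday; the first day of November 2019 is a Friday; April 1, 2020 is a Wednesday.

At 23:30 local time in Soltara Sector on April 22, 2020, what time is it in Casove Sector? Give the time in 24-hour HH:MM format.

1 February 2020 is a Saturday, so the first Saturday is February 1 and the fourth is February 22.
1 November 2020 is a Sunday, so the first Sunday is November 1.
April 22, 2020 falls between 22 February and 1 November, so daylight saving is in effect and Soltara Sector is at UTC−05:00.
23:30 Soltara Sector + 5h = 04:30 UTC (rolling into the next day, 23 April 2020).
1 November 2019 is a Friday, so Mondays fall on 4, 11, 18, 25; the last is November 25.
1 April 2020 is a Wednesday, so Mondays fall on 6, 13, 20, 27; the last is April 27.
At the standard offset (UTC+09:30), 04:30 UTC + 9h30m = 14:00 Casove Sector standard time.
Daylight saving runs 25 November 2019 – 27 April 2020; the standard-time date in Casove Sector, April 23, 2020, is inside that window, so Casove Sector is at UTC+10:30.
04:30 UTC + 10h30m = 15:00 Casove Sector.

15:00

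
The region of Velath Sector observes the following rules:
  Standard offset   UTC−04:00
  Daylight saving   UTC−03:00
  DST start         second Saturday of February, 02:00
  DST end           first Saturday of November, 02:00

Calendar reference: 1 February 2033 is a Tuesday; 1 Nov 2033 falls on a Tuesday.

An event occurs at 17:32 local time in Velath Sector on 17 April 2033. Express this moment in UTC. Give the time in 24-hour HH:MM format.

20:32

1 February 2033 is a Tuesday, so the first Saturday is February 5 and the second is February 12.
1 November 2033 is a Tuesday, so the first Saturday is November 5.
Daylight saving runs 12 February – 5 November; 17 April 2033 is inside that window, so Velath Sector is at UTC−03:00.
17:32 local + 3h = 20:32 UTC.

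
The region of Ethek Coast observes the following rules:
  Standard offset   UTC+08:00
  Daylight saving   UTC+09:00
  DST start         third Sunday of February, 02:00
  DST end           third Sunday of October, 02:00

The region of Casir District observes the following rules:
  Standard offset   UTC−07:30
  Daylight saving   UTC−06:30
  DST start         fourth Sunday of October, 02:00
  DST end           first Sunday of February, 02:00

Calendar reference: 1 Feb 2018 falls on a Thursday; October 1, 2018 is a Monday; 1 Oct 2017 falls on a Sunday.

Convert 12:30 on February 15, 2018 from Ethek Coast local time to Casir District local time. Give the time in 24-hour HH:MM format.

21:00

1 February 2018 is a Thursday, so the first Sunday is February 4 and the third is February 18.
1 October 2018 is a Monday, so the first Sunday is October 7 and the third is October 21.
February 15, 2018 is outside the daylight-saving period (18 February – 21 October), so Ethek Coast is on standard time, UTC+08:00.
12:30 Ethek Coast − 8h = 04:30 UTC.
1 October 2017 is a Sunday, so the first Sunday is October 1 and the fourth is October 22.
1 February 2018 is a Thursday, so the first Sunday is February 4.
At the standard offset (UTC−07:30), 04:30 UTC − 7h30m = 21:00 Casir District standard time (rolling into the previous day, 14 February 2018).
Daylight saving runs 22 October 2017 – 4 February 2018; the standard-time date in Casir District, February 14, 2018, is outside that window, so Casir District is on standard time at UTC−07:30.
04:30 UTC − 7h30m = 21:00 Casir District (rolling into the previous day, 14 February 2018).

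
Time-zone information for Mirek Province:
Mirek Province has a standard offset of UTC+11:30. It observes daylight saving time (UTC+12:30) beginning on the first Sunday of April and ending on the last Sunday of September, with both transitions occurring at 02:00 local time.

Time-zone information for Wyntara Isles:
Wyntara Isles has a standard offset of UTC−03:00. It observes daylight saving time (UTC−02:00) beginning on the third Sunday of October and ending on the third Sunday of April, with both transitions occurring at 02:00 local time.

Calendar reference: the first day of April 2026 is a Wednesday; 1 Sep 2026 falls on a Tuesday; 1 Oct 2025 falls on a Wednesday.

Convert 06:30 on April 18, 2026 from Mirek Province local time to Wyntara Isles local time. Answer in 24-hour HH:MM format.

1 April 2026 is a Wednesday, so the first Sunday is April 5.
1 September 2026 is a Tuesday, so Sundays fall on 6, 13, 20, 27; the last is September 27.
April 18, 2026 falls between 5 April and 27 September, so daylight saving is in effect and Mirek Province is at UTC+12:30.
06:30 Mirek Province − 12h30m = 18:00 UTC (rolling into the previous day, 17 April 2026).
1 October 2025 is a Wednesday, so the first Sunday is October 5 and the third is October 19.
1 April 2026 is a Wednesday, so the first Sunday is April 5 and the third is April 19.
At the standard offset (UTC−03:00), 18:00 UTC − 3h = 15:00 Wyntara Isles standard time.
Daylight saving runs 19 October 2025 – 19 April 2026; the standard-time date in Wyntara Isles, April 17, 2026, is inside that window, so Wyntara Isles is at UTC−02:00.
18:00 UTC − 2h = 16:00 Wyntara Isles.

16:00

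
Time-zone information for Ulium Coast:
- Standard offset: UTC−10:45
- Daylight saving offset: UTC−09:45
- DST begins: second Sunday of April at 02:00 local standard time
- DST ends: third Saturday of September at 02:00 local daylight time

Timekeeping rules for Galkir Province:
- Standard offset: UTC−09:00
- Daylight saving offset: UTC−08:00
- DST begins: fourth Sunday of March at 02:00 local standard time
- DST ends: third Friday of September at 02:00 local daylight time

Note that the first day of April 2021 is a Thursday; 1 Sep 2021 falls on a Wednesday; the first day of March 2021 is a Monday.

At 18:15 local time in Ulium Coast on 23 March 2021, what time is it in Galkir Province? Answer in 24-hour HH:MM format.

1 April 2021 is a Thursday, so the first Sunday is April 4 and the second is April 11.
1 September 2021 is a Wednesday, so the first Saturday is September 4 and the third is September 18.
23 March 2021 does not fall between 11 April and 18 September, so daylight saving is not in effect and Ulium Coast is at UTC−10:45.
18:15 Ulium Coast + 10h45m = 05:00 UTC (rolling into the next day, 24 March 2021).
1 March 2021 is a Monday, so the first Sunday is March 7 and the fourth is March 28.
1 September 2021 is a Wednesday, so the first Friday is September 3 and the third is September 17.
At the standard offset (UTC−09:00), 05:00 UTC − 9h = 20:00 Galkir Province standard time (rolling into the previous day, 23 March 2021).
Daylight saving runs 28 March – 17 September; the standard-time date in Galkir Province, 23 March 2021, is outside that window, so Galkir Province is on standard time at UTC−09:00.
05:00 UTC − 9h = 20:00 Galkir Province (rolling into the previous day, 23 March 2021).

20:00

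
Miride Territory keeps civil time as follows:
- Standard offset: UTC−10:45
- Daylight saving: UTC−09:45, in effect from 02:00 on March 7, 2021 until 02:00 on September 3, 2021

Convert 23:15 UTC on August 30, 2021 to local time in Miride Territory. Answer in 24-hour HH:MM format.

13:30

At the standard offset (UTC−10:45), 23:15 UTC − 10h45m = 12:30 Miride Territory standard time.
The standard-time date in Miride Territory, August 30, 2021, falls between 7 March and 3 September, so daylight saving is in effect and Miride Territory is at UTC−09:45.
23:15 UTC − 9h45m = 13:30 local.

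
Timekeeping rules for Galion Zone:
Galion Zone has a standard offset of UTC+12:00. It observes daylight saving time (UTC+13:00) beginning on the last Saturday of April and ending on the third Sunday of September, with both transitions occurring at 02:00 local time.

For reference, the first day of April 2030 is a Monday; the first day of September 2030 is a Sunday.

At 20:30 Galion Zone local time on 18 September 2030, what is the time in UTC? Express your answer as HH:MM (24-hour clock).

1 April 2030 is a Monday, so Saturdays fall on 6, 13, 20, 27; the last is April 27.
1 September 2030 is a Sunday, so the first Sunday is September 1 and the third is September 15.
Daylight saving runs 27 April – 15 September; 18 September 2030 is outside that window, so Galion Zone is on standard time at UTC+12:00.
20:30 local − 12h = 08:30 UTC.

08:30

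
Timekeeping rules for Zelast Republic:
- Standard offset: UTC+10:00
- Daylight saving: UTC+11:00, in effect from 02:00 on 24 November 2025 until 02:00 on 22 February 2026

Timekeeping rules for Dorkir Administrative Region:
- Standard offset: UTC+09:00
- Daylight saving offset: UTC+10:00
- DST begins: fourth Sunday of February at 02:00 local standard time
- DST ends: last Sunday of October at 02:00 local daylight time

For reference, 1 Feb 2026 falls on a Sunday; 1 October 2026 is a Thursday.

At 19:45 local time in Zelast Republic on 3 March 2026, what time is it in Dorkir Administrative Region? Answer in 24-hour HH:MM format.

19:45

3 March 2026 does not fall between 24 November 2025 and 22 February 2026, so daylight saving is not in effect and Zelast Republic is at UTC+10:00.
19:45 Zelast Republic − 10h = 09:45 UTC.
1 February 2026 is a Sunday, so the first Sunday is February 1 and the fourth is February 22.
1 October 2026 is a Thursday, so Sundays fall on 4, 11, 18, 25; the last is October 25.
At the standard offset (UTC+09:00), 09:45 UTC + 9h = 18:45 Dorkir Administrative Region standard time.
Daylight saving runs 22 February – 25 October; the standard-time date in Dorkir Administrative Region, 3 March 2026, is inside that window, so Dorkir Administrative Region is at UTC+10:00.
09:45 UTC + 10h = 19:45 Dorkir Administrative Region.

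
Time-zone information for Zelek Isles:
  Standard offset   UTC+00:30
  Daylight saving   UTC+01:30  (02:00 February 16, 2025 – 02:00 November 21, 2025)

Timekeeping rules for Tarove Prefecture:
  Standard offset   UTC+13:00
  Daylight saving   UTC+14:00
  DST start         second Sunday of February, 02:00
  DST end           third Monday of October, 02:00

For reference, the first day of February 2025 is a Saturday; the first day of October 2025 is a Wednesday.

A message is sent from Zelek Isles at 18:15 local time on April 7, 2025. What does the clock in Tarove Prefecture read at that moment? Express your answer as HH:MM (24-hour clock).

06:45

April 7, 2025 lies within the daylight-saving period (16 February – 21 November), so Zelek Isles is on daylight time, UTC+01:30.
18:15 Zelek Isles − 1h30m = 16:45 UTC.
1 February 2025 is a Saturday, so the first Sunday is February 2 and the second is February 9.
1 October 2025 is a Wednesday, so the first Monday is October 6 and the third is October 20.
At the standard offset (UTC+13:00), 16:45 UTC + 13h = 05:45 Tarove Prefecture standard time (rolling into the next day, 8 April 2025).
The standard-time date in Tarove Prefecture, April 8, 2025, lies within the daylight-saving period (9 February – 20 October), so Tarove Prefecture is on daylight time, UTC+14:00.
16:45 UTC + 14h = 06:45 Tarove Prefecture (rolling into the next day, 8 April 2025).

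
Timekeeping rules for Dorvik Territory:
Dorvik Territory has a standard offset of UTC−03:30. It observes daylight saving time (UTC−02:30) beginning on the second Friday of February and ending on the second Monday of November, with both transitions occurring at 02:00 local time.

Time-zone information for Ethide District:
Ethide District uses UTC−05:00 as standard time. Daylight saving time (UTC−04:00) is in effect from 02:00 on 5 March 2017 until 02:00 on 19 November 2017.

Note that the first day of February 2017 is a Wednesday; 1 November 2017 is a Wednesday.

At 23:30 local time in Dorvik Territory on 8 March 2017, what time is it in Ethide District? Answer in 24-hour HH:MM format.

22:00

1 February 2017 is a Wednesday, so the first Friday is February 3 and the second is February 10.
1 November 2017 is a Wednesday, so the first Monday is November 6 and the second is November 13.
8 March 2017 falls between 10 February and 13 November, so daylight saving is in effect and Dorvik Territory is at UTC−02:30.
23:30 Dorvik Territory + 2h30m = 02:00 UTC (rolling into the next day, 9 March 2017).
At the standard offset (UTC−05:00), 02:00 UTC − 5h = 21:00 Ethide District standard time (rolling into the previous day, 8 March 2017).
The standard-time date in Ethide District, 8 March 2017, falls between 5 March and 19 November, so daylight saving is in effect and Ethide District is at UTC−04:00.
02:00 UTC − 4h = 22:00 Ethide District (rolling into the previous day, 8 March 2017).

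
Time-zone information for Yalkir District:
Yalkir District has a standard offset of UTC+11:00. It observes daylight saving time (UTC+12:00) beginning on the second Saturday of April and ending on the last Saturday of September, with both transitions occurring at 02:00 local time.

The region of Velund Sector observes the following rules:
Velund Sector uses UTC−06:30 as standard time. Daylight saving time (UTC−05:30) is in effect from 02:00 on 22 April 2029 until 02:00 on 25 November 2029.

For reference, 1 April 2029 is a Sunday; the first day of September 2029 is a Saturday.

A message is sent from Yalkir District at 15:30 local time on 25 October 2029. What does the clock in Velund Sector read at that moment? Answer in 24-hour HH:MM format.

1 April 2029 is a Sunday, so the first Saturday is April 7 and the second is April 14.
1 September 2029 is a Saturday, so Saturdays fall on 1, 8, 15, 22, 29; the last is September 29.
25 October 2029 does not fall between 14 April and 29 September, so daylight saving is not in effect and Yalkir District is at UTC+11:00.
15:30 Yalkir District − 11h = 04:30 UTC.
At the standard offset (UTC−06:30), 04:30 UTC − 6h30m = 22:00 Velund Sector standard time (rolling into the previous day, 24 October 2029).
The standard-time date in Velund Sector, 24 October 2029, falls between 22 April and 25 November, so daylight saving is in effect and Velund Sector is at UTC−05:30.
04:30 UTC − 5h30m = 23:00 Velund Sector (rolling into the previous day, 24 October 2029).

23:00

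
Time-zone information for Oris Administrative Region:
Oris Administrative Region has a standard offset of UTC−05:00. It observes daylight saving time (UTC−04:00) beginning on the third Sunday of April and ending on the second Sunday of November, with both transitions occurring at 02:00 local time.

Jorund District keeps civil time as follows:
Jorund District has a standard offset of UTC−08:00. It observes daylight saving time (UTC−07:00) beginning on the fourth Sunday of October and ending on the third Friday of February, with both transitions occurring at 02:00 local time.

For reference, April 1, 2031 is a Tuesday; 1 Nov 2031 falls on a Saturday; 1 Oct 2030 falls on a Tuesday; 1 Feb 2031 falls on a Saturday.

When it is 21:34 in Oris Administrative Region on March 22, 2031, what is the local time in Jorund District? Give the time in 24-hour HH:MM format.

18:34

1 April 2031 is a Tuesday, so the first Sunday is April 6 and the third is April 20.
1 November 2031 is a Saturday, so the first Sunday is November 2 and the second is November 9.
March 22, 2031 does not fall between 20 April and 9 November, so daylight saving is not in effect and Oris Administrative Region is at UTC−05:00.
21:34 Oris Administrative Region + 5h = 02:34 UTC (rolling into the next day, 23 March 2031).
1 October 2030 is a Tuesday, so the first Sunday is October 6 and the fourth is October 27.
1 February 2031 is a Saturday, so the first Friday is February 7 and the third is February 21.
At the standard offset (UTC−08:00), 02:34 UTC − 8h = 18:34 Jorund District standard time (rolling into the previous day, 22 March 2031).
The standard-time date in Jorund District, March 22, 2031, does not fall between 27 October 2030 and 21 February 2031, so daylight saving is not in effect and Jorund District is at UTC−08:00.
02:34 UTC − 8h = 18:34 Jorund District (rolling into the previous day, 22 March 2031).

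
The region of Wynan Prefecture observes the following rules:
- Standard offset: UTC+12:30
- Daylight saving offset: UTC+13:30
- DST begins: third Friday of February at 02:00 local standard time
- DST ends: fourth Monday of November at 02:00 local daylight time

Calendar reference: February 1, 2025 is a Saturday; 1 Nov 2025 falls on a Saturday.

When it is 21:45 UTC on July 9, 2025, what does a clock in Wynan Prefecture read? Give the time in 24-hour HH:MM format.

1 February 2025 is a Saturday, so the first Friday is February 7 and the third is February 21.
1 November 2025 is a Saturday, so the first Monday is November 3 and the fourth is November 24.
At the standard offset (UTC+12:30), 21:45 UTC + 12h30m = 10:15 Wynan Prefecture standard time (rolling into the next day, 10 July 2025).
The standard-time date in Wynan Prefecture, July 10, 2025, falls between 21 February and 24 November, so daylight saving is in effect and Wynan Prefecture is at UTC+13:30.
21:45 UTC + 13h30m = 11:15 local (rolling into the next day, 10 July 2025).

11:15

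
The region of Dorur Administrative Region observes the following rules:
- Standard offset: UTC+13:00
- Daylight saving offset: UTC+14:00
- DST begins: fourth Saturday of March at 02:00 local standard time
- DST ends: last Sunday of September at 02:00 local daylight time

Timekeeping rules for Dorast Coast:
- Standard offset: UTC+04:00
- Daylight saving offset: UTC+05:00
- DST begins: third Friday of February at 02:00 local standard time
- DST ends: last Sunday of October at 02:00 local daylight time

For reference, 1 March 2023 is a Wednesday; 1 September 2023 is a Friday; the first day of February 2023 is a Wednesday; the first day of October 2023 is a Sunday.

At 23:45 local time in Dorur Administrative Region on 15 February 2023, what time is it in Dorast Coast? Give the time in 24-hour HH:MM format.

1 March 2023 is a Wednesday, so the first Saturday is March 4 and the fourth is March 25.
1 September 2023 is a Friday, so Sundays fall on 3, 10, 17, 24; the last is September 24.
15 February 2023 does not fall between 25 March and 24 September, so daylight saving is not in effect and Dorur Administrative Region is at UTC+13:00.
23:45 Dorur Administrative Region − 13h = 10:45 UTC.
1 February 2023 is a Wednesday, so the first Friday is February 3 and the third is February 17.
1 October 2023 is a Sunday, so Sundays fall on 1, 8, 15, 22, 29; the last is October 29.
At the standard offset (UTC+04:00), 10:45 UTC + 4h = 14:45 Dorast Coast standard time.
Daylight saving runs 17 February – 29 October; the standard-time date in Dorast Coast, 15 February 2023, is outside that window, so Dorast Coast is on standard time at UTC+04:00.
10:45 UTC + 4h = 14:45 Dorast Coast.

14:45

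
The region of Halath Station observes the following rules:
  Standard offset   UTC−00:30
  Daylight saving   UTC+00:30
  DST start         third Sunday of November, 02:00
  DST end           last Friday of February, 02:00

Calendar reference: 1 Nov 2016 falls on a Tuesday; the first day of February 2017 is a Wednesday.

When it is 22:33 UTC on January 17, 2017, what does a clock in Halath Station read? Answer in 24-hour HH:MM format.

23:03

1 November 2016 is a Tuesday, so the first Sunday is November 6 and the third is November 20.
1 February 2017 is a Wednesday, so Fridays fall on 3, 10, 17, 24; the last is February 24.
At the standard offset (UTC−00:30), 22:33 UTC − 0h30m = 22:03 Halath Station standard time.
The standard-time date in Halath Station, January 17, 2017, lies within the daylight-saving period (20 November 2016 – 24 February 2017), so Halath Station is on daylight time, UTC+00:30.
22:33 UTC + 0h30m = 23:03 local.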